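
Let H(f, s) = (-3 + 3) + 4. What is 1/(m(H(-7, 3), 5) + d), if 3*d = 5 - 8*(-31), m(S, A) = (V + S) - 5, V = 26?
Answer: 3/328 ≈ 0.0091463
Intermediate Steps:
H(f, s) = 4 (H(f, s) = 0 + 4 = 4)
m(S, A) = 21 + S (m(S, A) = (26 + S) - 5 = 21 + S)
d = 253/3 (d = (5 - 8*(-31))/3 = (5 + 248)/3 = (⅓)*253 = 253/3 ≈ 84.333)
1/(m(H(-7, 3), 5) + d) = 1/((21 + 4) + 253/3) = 1/(25 + 253/3) = 1/(328/3) = 3/328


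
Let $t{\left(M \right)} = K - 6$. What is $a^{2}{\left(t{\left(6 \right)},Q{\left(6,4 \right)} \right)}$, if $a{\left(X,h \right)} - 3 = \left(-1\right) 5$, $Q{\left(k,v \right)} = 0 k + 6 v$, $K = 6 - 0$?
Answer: $4$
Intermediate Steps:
$K = 6$ ($K = 6 + 0 = 6$)
$t{\left(M \right)} = 0$ ($t{\left(M \right)} = 6 - 6 = 0$)
$Q{\left(k,v \right)} = 6 v$ ($Q{\left(k,v \right)} = 0 + 6 v = 6 v$)
$a{\left(X,h \right)} = -2$ ($a{\left(X,h \right)} = 3 - 5 = -2$)
$a^{2}{\left(t{\left(6 \right)},Q{\left(6,4 \right)} \right)} = \left(-2\right)^{2} = 4$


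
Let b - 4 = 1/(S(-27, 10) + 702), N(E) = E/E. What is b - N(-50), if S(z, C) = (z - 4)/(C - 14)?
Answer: 8521/2839 ≈ 3.0014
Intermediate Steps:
N(E) = 1
S(z, C) = (-4 + z)/(-14 + C)
b = 11360/2839 (b = 4 + 1/((-4 - 27)/(-14 + 10) + 702) = 4 + 1/(-31/(-4) + 702) = 4 + 1/(-¼*(-31) + 702) = 4 + 1/(31/4 + 702) = 4 + 1/(2839/4) = 4 + 4/2839 = 11360/2839 ≈ 4.0014)
b - N(-50) = 11360/2839 - 1*1 = 11360/2839 - 1 = 8521/2839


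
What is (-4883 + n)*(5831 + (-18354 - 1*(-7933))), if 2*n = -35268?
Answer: 103353030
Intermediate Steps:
n = -17634 (n = (½)*(-35268) = -17634)
(-4883 + n)*(5831 + (-18354 - 1*(-7933))) = (-4883 - 17634)*(5831 + (-18354 - 1*(-7933))) = -22517*(5831 + (-18354 + 7933)) = -22517*(5831 - 10421) = -22517*(-4590) = 103353030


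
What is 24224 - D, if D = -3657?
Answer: 27881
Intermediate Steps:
24224 - D = 24224 - 1*(-3657) = 24224 + 3657 = 27881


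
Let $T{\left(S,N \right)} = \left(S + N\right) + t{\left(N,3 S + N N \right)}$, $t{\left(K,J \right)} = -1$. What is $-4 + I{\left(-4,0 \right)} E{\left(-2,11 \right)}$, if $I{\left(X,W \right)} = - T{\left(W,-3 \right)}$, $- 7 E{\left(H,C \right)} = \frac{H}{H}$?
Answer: $- \frac{32}{7} \approx -4.5714$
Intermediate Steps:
$E{\left(H,C \right)} = - \frac{1}{7}$ ($E{\left(H,C \right)} = - \frac{H \frac{1}{H}}{7} = \left(- \frac{1}{7}\right) 1 = - \frac{1}{7}$)
$T{\left(S,N \right)} = -1 + N + S$ ($T{\left(S,N \right)} = \left(S + N\right) - 1 = \left(N + S\right) - 1 = -1 + N + S$)
$I{\left(X,W \right)} = 4 - W$ ($I{\left(X,W \right)} = - (-1 - 3 + W) = - (-4 + W) = 4 - W$)
$-4 + I{\left(-4,0 \right)} E{\left(-2,11 \right)} = -4 + \left(4 - 0\right) \left(- \frac{1}{7}\right) = -4 + \left(4 + 0\right) \left(- \frac{1}{7}\right) = -4 + 4 \left(- \frac{1}{7}\right) = -4 - \frac{4}{7} = - \frac{32}{7}$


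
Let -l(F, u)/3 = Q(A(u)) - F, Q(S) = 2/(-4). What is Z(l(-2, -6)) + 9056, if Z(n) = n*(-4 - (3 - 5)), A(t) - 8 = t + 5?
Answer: 9065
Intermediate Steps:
A(t) = 13 + t (A(t) = 8 + (t + 5) = 8 + (5 + t) = 13 + t)
Q(S) = -1/2 (Q(S) = 2*(-1/4) = -1/2)
l(F, u) = 3/2 + 3*F (l(F, u) = -3*(-1/2 - F) = 3/2 + 3*F)
Z(n) = -2*n (Z(n) = n*(-4 - 1*(-2)) = n*(-4 + 2) = n*(-2) = -2*n)
Z(l(-2, -6)) + 9056 = -2*(3/2 + 3*(-2)) + 9056 = -2*(3/2 - 6) + 9056 = -2*(-9/2) + 9056 = 9 + 9056 = 9065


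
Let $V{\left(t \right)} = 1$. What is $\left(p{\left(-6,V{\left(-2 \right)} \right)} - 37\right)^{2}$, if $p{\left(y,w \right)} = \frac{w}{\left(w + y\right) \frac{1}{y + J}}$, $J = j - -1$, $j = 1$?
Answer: $\frac{32761}{25} \approx 1310.4$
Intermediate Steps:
$J = 2$ ($J = 1 - -1 = 1 + 1 = 2$)
$p{\left(y,w \right)} = \frac{w \left(2 + y\right)}{w + y}$ ($p{\left(y,w \right)} = \frac{w}{\left(w + y\right) \frac{1}{y + 2}} = \frac{w}{\left(w + y\right) \frac{1}{2 + y}} = \frac{w}{\frac{1}{2 + y} \left(w + y\right)} = w \frac{2 + y}{w + y} = \frac{w \left(2 + y\right)}{w + y}$)
$\left(p{\left(-6,V{\left(-2 \right)} \right)} - 37\right)^{2} = \left(1 \frac{1}{1 - 6} \left(2 - 6\right) - 37\right)^{2} = \left(1 \frac{1}{-5} \left(-4\right) - 37\right)^{2} = \left(1 \left(- \frac{1}{5}\right) \left(-4\right) - 37\right)^{2} = \left(\frac{4}{5} - 37\right)^{2} = \left(- \frac{181}{5}\right)^{2} = \frac{32761}{25}$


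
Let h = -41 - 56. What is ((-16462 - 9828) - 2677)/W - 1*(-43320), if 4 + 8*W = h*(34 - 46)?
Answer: 6252433/145 ≈ 43120.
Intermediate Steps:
h = -97
W = 145 (W = -1/2 + (-97*(34 - 46))/8 = -1/2 + (-97*(-12))/8 = -1/2 + (1/8)*1164 = -1/2 + 291/2 = 145)
((-16462 - 9828) - 2677)/W - 1*(-43320) = ((-16462 - 9828) - 2677)/145 - 1*(-43320) = (-26290 - 2677)*(1/145) + 43320 = -28967*1/145 + 43320 = -28967/145 + 43320 = 6252433/145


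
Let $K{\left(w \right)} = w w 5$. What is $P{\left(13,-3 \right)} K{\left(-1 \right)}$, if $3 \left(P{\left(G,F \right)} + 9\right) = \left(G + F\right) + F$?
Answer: $- \frac{100}{3} \approx -33.333$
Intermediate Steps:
$P{\left(G,F \right)} = -9 + \frac{G}{3} + \frac{2 F}{3}$ ($P{\left(G,F \right)} = -9 + \frac{\left(G + F\right) + F}{3} = -9 + \frac{\left(F + G\right) + F}{3} = -9 + \frac{G + 2 F}{3} = -9 + \left(\frac{G}{3} + \frac{2 F}{3}\right) = -9 + \frac{G}{3} + \frac{2 F}{3}$)
$K{\left(w \right)} = 5 w^{2}$ ($K{\left(w \right)} = w^{2} \cdot 5 = 5 w^{2}$)
$P{\left(13,-3 \right)} K{\left(-1 \right)} = \left(-9 + \frac{1}{3} \cdot 13 + \frac{2}{3} \left(-3\right)\right) 5 \left(-1\right)^{2} = \left(-9 + \frac{13}{3} - 2\right) 5 \cdot 1 = \left(- \frac{20}{3}\right) 5 = - \frac{100}{3}$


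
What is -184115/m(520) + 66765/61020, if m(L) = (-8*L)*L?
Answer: 518869151/439994880 ≈ 1.1793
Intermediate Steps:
m(L) = -8*L²
-184115/m(520) + 66765/61020 = -184115/((-8*520²)) + 66765/61020 = -184115/((-8*270400)) + 66765*(1/61020) = -184115/(-2163200) + 4451/4068 = -184115*(-1/2163200) + 4451/4068 = 36823/432640 + 4451/4068 = 518869151/439994880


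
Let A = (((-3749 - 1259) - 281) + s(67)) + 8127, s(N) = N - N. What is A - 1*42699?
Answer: -39861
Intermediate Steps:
s(N) = 0
A = 2838 (A = (((-3749 - 1259) - 281) + 0) + 8127 = ((-5008 - 281) + 0) + 8127 = (-5289 + 0) + 8127 = -5289 + 8127 = 2838)
A - 1*42699 = 2838 - 1*42699 = 2838 - 42699 = -39861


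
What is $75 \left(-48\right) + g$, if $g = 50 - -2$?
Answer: $-3548$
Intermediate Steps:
$g = 52$ ($g = 50 + 2 = 52$)
$75 \left(-48\right) + g = 75 \left(-48\right) + 52 = -3600 + 52 = -3548$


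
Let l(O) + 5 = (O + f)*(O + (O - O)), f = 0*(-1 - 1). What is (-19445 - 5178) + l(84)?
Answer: -17572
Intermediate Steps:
f = 0 (f = 0*(-2) = 0)
l(O) = -5 + O**2 (l(O) = -5 + (O + 0)*(O + (O - O)) = -5 + O*(O + 0) = -5 + O*O = -5 + O**2)
(-19445 - 5178) + l(84) = (-19445 - 5178) + (-5 + 84**2) = -24623 + (-5 + 7056) = -24623 + 7051 = -17572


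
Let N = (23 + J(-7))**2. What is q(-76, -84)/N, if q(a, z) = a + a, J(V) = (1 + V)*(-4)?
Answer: -152/2209 ≈ -0.068809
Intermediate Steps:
J(V) = -4 - 4*V
q(a, z) = 2*a
N = 2209 (N = (23 + (-4 - 4*(-7)))**2 = (23 + (-4 + 28))**2 = (23 + 24)**2 = 47**2 = 2209)
q(-76, -84)/N = (2*(-76))/2209 = -152*1/2209 = -152/2209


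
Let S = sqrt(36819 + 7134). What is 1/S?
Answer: sqrt(897)/6279 ≈ 0.0047699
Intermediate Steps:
S = 7*sqrt(897) (S = sqrt(43953) = 7*sqrt(897) ≈ 209.65)
1/S = 1/(7*sqrt(897)) = sqrt(897)/6279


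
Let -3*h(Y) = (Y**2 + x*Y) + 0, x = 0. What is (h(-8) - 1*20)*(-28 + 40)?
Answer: -496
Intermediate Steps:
h(Y) = -Y**2/3 (h(Y) = -((Y**2 + 0*Y) + 0)/3 = -((Y**2 + 0) + 0)/3 = -(Y**2 + 0)/3 = -Y**2/3)
(h(-8) - 1*20)*(-28 + 40) = (-1/3*(-8)**2 - 1*20)*(-28 + 40) = (-1/3*64 - 20)*12 = (-64/3 - 20)*12 = -124/3*12 = -496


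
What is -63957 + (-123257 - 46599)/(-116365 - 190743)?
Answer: -4910384125/76777 ≈ -63956.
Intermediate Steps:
-63957 + (-123257 - 46599)/(-116365 - 190743) = -63957 - 169856/(-307108) = -63957 - 169856*(-1/307108) = -63957 + 42464/76777 = -4910384125/76777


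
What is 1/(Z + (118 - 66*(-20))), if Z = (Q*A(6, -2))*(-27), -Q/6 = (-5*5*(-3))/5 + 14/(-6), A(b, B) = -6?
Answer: -1/10874 ≈ -9.1963e-5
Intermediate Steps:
Q = -76 (Q = -6*((-5*5*(-3))/5 + 14/(-6)) = -6*(-25*(-3)*(⅕) + 14*(-⅙)) = -6*(75*(⅕) - 7/3) = -6*(15 - 7/3) = -6*38/3 = -76)
Z = -12312 (Z = -76*(-6)*(-27) = 456*(-27) = -12312)
1/(Z + (118 - 66*(-20))) = 1/(-12312 + (118 - 66*(-20))) = 1/(-12312 + (118 + 1320)) = 1/(-12312 + 1438) = 1/(-10874) = -1/10874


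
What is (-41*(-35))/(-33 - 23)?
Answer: -205/8 ≈ -25.625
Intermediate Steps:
(-41*(-35))/(-33 - 23) = 1435/(-56) = 1435*(-1/56) = -205/8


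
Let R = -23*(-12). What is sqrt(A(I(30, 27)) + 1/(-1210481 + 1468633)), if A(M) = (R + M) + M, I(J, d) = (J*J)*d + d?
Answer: sqrt(1541028038042)/5612 ≈ 221.20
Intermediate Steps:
R = 276
I(J, d) = d + d*J**2 (I(J, d) = J**2*d + d = d*J**2 + d = d + d*J**2)
A(M) = 276 + 2*M (A(M) = (276 + M) + M = 276 + 2*M)
sqrt(A(I(30, 27)) + 1/(-1210481 + 1468633)) = sqrt((276 + 2*(27*(1 + 30**2))) + 1/(-1210481 + 1468633)) = sqrt((276 + 2*(27*(1 + 900))) + 1/258152) = sqrt((276 + 2*(27*901)) + 1/258152) = sqrt((276 + 2*24327) + 1/258152) = sqrt((276 + 48654) + 1/258152) = sqrt(48930 + 1/258152) = sqrt(12631377361/258152) = sqrt(1541028038042)/5612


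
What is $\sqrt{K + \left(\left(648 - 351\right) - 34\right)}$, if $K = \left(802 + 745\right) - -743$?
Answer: $\sqrt{2553} \approx 50.527$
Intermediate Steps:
$K = 2290$ ($K = 1547 + 743 = 2290$)
$\sqrt{K + \left(\left(648 - 351\right) - 34\right)} = \sqrt{2290 + \left(\left(648 - 351\right) - 34\right)} = \sqrt{2290 + \left(297 - 34\right)} = \sqrt{2290 + 263} = \sqrt{2553}$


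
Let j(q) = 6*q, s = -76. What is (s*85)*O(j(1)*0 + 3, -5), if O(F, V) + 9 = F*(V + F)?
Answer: 96900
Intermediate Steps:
O(F, V) = -9 + F*(F + V) (O(F, V) = -9 + F*(V + F) = -9 + F*(F + V))
(s*85)*O(j(1)*0 + 3, -5) = (-76*85)*(-9 + ((6*1)*0 + 3)² + ((6*1)*0 + 3)*(-5)) = -6460*(-9 + (6*0 + 3)² + (6*0 + 3)*(-5)) = -6460*(-9 + (0 + 3)² + (0 + 3)*(-5)) = -6460*(-9 + 3² + 3*(-5)) = -6460*(-9 + 9 - 15) = -6460*(-15) = 96900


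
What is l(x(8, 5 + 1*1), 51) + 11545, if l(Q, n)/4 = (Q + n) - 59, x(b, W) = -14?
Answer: 11457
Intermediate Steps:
l(Q, n) = -236 + 4*Q + 4*n (l(Q, n) = 4*((Q + n) - 59) = 4*(-59 + Q + n) = -236 + 4*Q + 4*n)
l(x(8, 5 + 1*1), 51) + 11545 = (-236 + 4*(-14) + 4*51) + 11545 = (-236 - 56 + 204) + 11545 = -88 + 11545 = 11457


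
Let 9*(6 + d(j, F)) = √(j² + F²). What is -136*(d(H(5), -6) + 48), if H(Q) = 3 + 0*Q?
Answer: -5712 - 136*√5/3 ≈ -5813.4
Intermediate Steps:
H(Q) = 3 (H(Q) = 3 + 0 = 3)
d(j, F) = -6 + √(F² + j²)/9 (d(j, F) = -6 + √(j² + F²)/9 = -6 + √(F² + j²)/9)
-136*(d(H(5), -6) + 48) = -136*((-6 + √((-6)² + 3²)/9) + 48) = -136*((-6 + √(36 + 9)/9) + 48) = -136*((-6 + √45/9) + 48) = -136*((-6 + (3*√5)/9) + 48) = -136*((-6 + √5/3) + 48) = -136*(42 + √5/3) = -5712 - 136*√5/3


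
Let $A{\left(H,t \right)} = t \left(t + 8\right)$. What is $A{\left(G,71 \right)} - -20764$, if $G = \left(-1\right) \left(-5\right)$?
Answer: $26373$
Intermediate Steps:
$G = 5$
$A{\left(H,t \right)} = t \left(8 + t\right)$
$A{\left(G,71 \right)} - -20764 = 71 \left(8 + 71\right) - -20764 = 71 \cdot 79 + 20764 = 5609 + 20764 = 26373$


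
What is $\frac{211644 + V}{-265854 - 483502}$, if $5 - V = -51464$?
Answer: $- \frac{263113}{749356} \approx -0.35112$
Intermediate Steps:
$V = 51469$ ($V = 5 - -51464 = 5 + 51464 = 51469$)
$\frac{211644 + V}{-265854 - 483502} = \frac{211644 + 51469}{-265854 - 483502} = \frac{263113}{-749356} = 263113 \left(- \frac{1}{749356}\right) = - \frac{263113}{749356}$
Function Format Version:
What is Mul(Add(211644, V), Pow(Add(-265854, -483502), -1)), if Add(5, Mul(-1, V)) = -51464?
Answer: Rational(-263113, 749356) ≈ -0.35112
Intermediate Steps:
V = 51469 (V = Add(5, Mul(-1, -51464)) = Add(5, 51464) = 51469)
Mul(Add(211644, V), Pow(Add(-265854, -483502), -1)) = Mul(Add(211644, 51469), Pow(Add(-265854, -483502), -1)) = Mul(263113, Pow(-749356, -1)) = Mul(263113, Rational(-1, 749356)) = Rational(-263113, 749356)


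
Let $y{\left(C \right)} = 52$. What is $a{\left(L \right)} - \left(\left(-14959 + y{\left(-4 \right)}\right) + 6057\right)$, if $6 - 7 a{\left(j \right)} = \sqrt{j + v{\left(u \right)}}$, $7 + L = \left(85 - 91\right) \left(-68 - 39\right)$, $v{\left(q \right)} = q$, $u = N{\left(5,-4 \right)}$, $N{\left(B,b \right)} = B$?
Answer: $\frac{61956}{7} - \frac{8 \sqrt{10}}{7} \approx 8847.3$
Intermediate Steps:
$u = 5$
$L = 635$ ($L = -7 + \left(85 - 91\right) \left(-68 - 39\right) = -7 - -642 = -7 + 642 = 635$)
$a{\left(j \right)} = \frac{6}{7} - \frac{\sqrt{5 + j}}{7}$ ($a{\left(j \right)} = \frac{6}{7} - \frac{\sqrt{j + 5}}{7} = \frac{6}{7} - \frac{\sqrt{5 + j}}{7}$)
$a{\left(L \right)} - \left(\left(-14959 + y{\left(-4 \right)}\right) + 6057\right) = \left(\frac{6}{7} - \frac{\sqrt{5 + 635}}{7}\right) - \left(\left(-14959 + 52\right) + 6057\right) = \left(\frac{6}{7} - \frac{\sqrt{640}}{7}\right) - \left(-14907 + 6057\right) = \left(\frac{6}{7} - \frac{8 \sqrt{10}}{7}\right) - -8850 = \left(\frac{6}{7} - \frac{8 \sqrt{10}}{7}\right) + 8850 = \frac{61956}{7} - \frac{8 \sqrt{10}}{7}$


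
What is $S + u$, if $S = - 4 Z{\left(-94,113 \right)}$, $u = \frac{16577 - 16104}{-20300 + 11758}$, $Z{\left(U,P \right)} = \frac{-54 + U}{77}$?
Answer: $\frac{5020443}{657734} \approx 7.6329$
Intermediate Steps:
$Z{\left(U,P \right)} = - \frac{54}{77} + \frac{U}{77}$ ($Z{\left(U,P \right)} = \left(-54 + U\right) \frac{1}{77} = - \frac{54}{77} + \frac{U}{77}$)
$u = - \frac{473}{8542}$ ($u = \frac{473}{-8542} = 473 \left(- \frac{1}{8542}\right) = - \frac{473}{8542} \approx -0.055373$)
$S = \frac{592}{77}$ ($S = - 4 \left(- \frac{54}{77} + \frac{1}{77} \left(-94\right)\right) = - 4 \left(- \frac{54}{77} - \frac{94}{77}\right) = \left(-4\right) \left(- \frac{148}{77}\right) = \frac{592}{77} \approx 7.6883$)
$S + u = \frac{592}{77} - \frac{473}{8542} = \frac{5020443}{657734}$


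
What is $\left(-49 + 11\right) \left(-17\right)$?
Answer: $646$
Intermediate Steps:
$\left(-49 + 11\right) \left(-17\right) = \left(-38\right) \left(-17\right) = 646$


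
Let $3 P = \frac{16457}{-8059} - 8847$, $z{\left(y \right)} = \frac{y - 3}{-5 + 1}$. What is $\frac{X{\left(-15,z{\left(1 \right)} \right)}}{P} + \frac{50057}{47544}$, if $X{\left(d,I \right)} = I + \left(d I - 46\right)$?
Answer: $\frac{259336314341}{242183804280} \approx 1.0708$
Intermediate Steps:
$z{\left(y \right)} = \frac{3}{4} - \frac{y}{4}$ ($z{\left(y \right)} = \frac{-3 + y}{-4} = \left(-3 + y\right) \left(- \frac{1}{4}\right) = \frac{3}{4} - \frac{y}{4}$)
$X{\left(d,I \right)} = -46 + I + I d$ ($X{\left(d,I \right)} = I + \left(I d - 46\right) = I + \left(-46 + I d\right) = -46 + I + I d$)
$P = - \frac{71314430}{24177}$ ($P = \frac{\frac{16457}{-8059} - 8847}{3} = \frac{16457 \left(- \frac{1}{8059}\right) - 8847}{3} = \frac{- \frac{16457}{8059} - 8847}{3} = \frac{1}{3} \left(- \frac{71314430}{8059}\right) = - \frac{71314430}{24177} \approx -2949.7$)
$\frac{X{\left(-15,z{\left(1 \right)} \right)}}{P} + \frac{50057}{47544} = \frac{-46 + \left(\frac{3}{4} - \frac{1}{4}\right) + \left(\frac{3}{4} - \frac{1}{4}\right) \left(-15\right)}{- \frac{71314430}{24177}} + \frac{50057}{47544} = \left(-46 + \left(\frac{3}{4} - \frac{1}{4}\right) + \left(\frac{3}{4} - \frac{1}{4}\right) \left(-15\right)\right) \left(- \frac{24177}{71314430}\right) + 50057 \cdot \frac{1}{47544} = \left(-46 + \frac{1}{2} + \frac{1}{2} \left(-15\right)\right) \left(- \frac{24177}{71314430}\right) + \frac{7151}{6792} = \left(-46 + \frac{1}{2} - \frac{15}{2}\right) \left(- \frac{24177}{71314430}\right) + \frac{7151}{6792} = \left(-53\right) \left(- \frac{24177}{71314430}\right) + \frac{7151}{6792} = \frac{1281381}{71314430} + \frac{7151}{6792} = \frac{259336314341}{242183804280}$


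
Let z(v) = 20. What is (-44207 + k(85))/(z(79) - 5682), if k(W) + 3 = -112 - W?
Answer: 44407/5662 ≈ 7.8430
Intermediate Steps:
k(W) = -115 - W (k(W) = -3 + (-112 - W) = -115 - W)
(-44207 + k(85))/(z(79) - 5682) = (-44207 + (-115 - 1*85))/(20 - 5682) = (-44207 + (-115 - 85))/(-5662) = (-44207 - 200)*(-1/5662) = -44407*(-1/5662) = 44407/5662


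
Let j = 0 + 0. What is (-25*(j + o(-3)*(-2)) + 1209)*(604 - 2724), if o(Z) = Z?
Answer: -2245080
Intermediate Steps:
j = 0
(-25*(j + o(-3)*(-2)) + 1209)*(604 - 2724) = (-25*(0 - 3*(-2)) + 1209)*(604 - 2724) = (-25*(0 + 6) + 1209)*(-2120) = (-25*6 + 1209)*(-2120) = (-150 + 1209)*(-2120) = 1059*(-2120) = -2245080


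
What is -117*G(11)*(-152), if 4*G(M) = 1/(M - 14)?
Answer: -1482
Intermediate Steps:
G(M) = 1/(4*(-14 + M)) (G(M) = 1/(4*(M - 14)) = 1/(4*(-14 + M)))
-117*G(11)*(-152) = -117/(4*(-14 + 11))*(-152) = -117/(4*(-3))*(-152) = -117*(-1)/(4*3)*(-152) = -117*(-1/12)*(-152) = (39/4)*(-152) = -1482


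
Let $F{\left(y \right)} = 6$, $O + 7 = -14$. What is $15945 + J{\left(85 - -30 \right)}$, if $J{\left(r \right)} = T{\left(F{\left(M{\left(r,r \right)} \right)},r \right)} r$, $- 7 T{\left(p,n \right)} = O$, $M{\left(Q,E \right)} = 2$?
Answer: $16290$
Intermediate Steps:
$O = -21$ ($O = -7 - 14 = -21$)
$T{\left(p,n \right)} = 3$ ($T{\left(p,n \right)} = \left(- \frac{1}{7}\right) \left(-21\right) = 3$)
$J{\left(r \right)} = 3 r$
$15945 + J{\left(85 - -30 \right)} = 15945 + 3 \left(85 - -30\right) = 15945 + 3 \left(85 + 30\right) = 15945 + 3 \cdot 115 = 15945 + 345 = 16290$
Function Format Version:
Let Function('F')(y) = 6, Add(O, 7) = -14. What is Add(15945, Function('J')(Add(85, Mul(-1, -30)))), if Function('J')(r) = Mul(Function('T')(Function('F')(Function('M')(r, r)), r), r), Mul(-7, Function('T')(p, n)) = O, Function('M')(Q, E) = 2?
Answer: 16290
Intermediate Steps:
O = -21 (O = Add(-7, -14) = -21)
Function('T')(p, n) = 3 (Function('T')(p, n) = Mul(Rational(-1, 7), -21) = 3)
Function('J')(r) = Mul(3, r)
Add(15945, Function('J')(Add(85, Mul(-1, -30)))) = Add(15945, Mul(3, Add(85, Mul(-1, -30)))) = Add(15945, Mul(3, Add(85, 30))) = Add(15945, Mul(3, 115)) = Add(15945, 345) = 16290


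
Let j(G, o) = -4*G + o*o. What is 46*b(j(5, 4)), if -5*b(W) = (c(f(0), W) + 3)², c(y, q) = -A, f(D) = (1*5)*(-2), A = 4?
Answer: -46/5 ≈ -9.2000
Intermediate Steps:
f(D) = -10 (f(D) = 5*(-2) = -10)
j(G, o) = o² - 4*G (j(G, o) = -4*G + o² = o² - 4*G)
c(y, q) = -4 (c(y, q) = -1*4 = -4)
b(W) = -⅕ (b(W) = -(-4 + 3)²/5 = -⅕*(-1)² = -⅕*1 = -⅕)
46*b(j(5, 4)) = 46*(-⅕) = -46/5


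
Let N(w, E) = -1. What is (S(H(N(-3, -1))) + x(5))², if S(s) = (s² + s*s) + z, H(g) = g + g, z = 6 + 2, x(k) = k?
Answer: 441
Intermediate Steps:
z = 8
H(g) = 2*g
S(s) = 8 + 2*s² (S(s) = (s² + s*s) + 8 = (s² + s²) + 8 = 2*s² + 8 = 8 + 2*s²)
(S(H(N(-3, -1))) + x(5))² = ((8 + 2*(2*(-1))²) + 5)² = ((8 + 2*(-2)²) + 5)² = ((8 + 2*4) + 5)² = ((8 + 8) + 5)² = (16 + 5)² = 21² = 441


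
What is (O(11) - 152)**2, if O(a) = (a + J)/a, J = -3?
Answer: 2768896/121 ≈ 22883.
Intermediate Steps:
O(a) = (-3 + a)/a (O(a) = (a - 3)/a = (-3 + a)/a)
(O(11) - 152)**2 = ((-3 + 11)/11 - 152)**2 = ((1/11)*8 - 152)**2 = (8/11 - 152)**2 = (-1664/11)**2 = 2768896/121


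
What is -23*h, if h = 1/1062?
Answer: -23/1062 ≈ -0.021657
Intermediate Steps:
h = 1/1062 ≈ 0.00094162
-23*h = -23*1/1062 = -23/1062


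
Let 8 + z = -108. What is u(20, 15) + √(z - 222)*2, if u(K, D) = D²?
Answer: 225 + 26*I*√2 ≈ 225.0 + 36.77*I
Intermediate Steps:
z = -116 (z = -8 - 108 = -116)
u(20, 15) + √(z - 222)*2 = 15² + √(-116 - 222)*2 = 225 + √(-338)*2 = 225 + (13*I*√2)*2 = 225 + 26*I*√2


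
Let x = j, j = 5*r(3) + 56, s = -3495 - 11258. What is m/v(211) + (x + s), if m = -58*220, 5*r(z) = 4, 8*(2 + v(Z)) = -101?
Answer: -1617001/117 ≈ -13821.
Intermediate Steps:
v(Z) = -117/8 (v(Z) = -2 + (1/8)*(-101) = -2 - 101/8 = -117/8)
r(z) = 4/5 (r(z) = (1/5)*4 = 4/5)
s = -14753
m = -12760
j = 60 (j = 5*(4/5) + 56 = 4 + 56 = 60)
x = 60
m/v(211) + (x + s) = -12760/(-117/8) + (60 - 14753) = -12760*(-8/117) - 14693 = 102080/117 - 14693 = -1617001/117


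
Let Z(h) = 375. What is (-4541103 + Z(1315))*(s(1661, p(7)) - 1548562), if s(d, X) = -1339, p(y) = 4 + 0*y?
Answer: 7037678867928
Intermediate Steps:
p(y) = 4 (p(y) = 4 + 0 = 4)
(-4541103 + Z(1315))*(s(1661, p(7)) - 1548562) = (-4541103 + 375)*(-1339 - 1548562) = -4540728*(-1549901) = 7037678867928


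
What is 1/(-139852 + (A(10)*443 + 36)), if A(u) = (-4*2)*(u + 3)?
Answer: -1/185888 ≈ -5.3796e-6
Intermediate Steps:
A(u) = -24 - 8*u (A(u) = -8*(3 + u) = -24 - 8*u)
1/(-139852 + (A(10)*443 + 36)) = 1/(-139852 + ((-24 - 8*10)*443 + 36)) = 1/(-139852 + ((-24 - 80)*443 + 36)) = 1/(-139852 + (-104*443 + 36)) = 1/(-139852 + (-46072 + 36)) = 1/(-139852 - 46036) = 1/(-185888) = -1/185888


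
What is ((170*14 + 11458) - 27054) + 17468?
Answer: 4252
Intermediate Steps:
((170*14 + 11458) - 27054) + 17468 = ((2380 + 11458) - 27054) + 17468 = (13838 - 27054) + 17468 = -13216 + 17468 = 4252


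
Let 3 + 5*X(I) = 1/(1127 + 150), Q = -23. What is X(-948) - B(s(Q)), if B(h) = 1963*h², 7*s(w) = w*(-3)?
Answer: -11934679045/62573 ≈ -1.9073e+5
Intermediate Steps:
s(w) = -3*w/7 (s(w) = (w*(-3))/7 = (-3*w)/7 = -3*w/7)
X(I) = -766/1277 (X(I) = -⅗ + 1/(5*(1127 + 150)) = -⅗ + (⅕)/1277 = -⅗ + (⅕)*(1/1277) = -⅗ + 1/6385 = -766/1277)
X(-948) - B(s(Q)) = -766/1277 - 1963*(-3/7*(-23))² = -766/1277 - 1963*(69/7)² = -766/1277 - 1963*4761/49 = -766/1277 - 1*9345843/49 = -766/1277 - 9345843/49 = -11934679045/62573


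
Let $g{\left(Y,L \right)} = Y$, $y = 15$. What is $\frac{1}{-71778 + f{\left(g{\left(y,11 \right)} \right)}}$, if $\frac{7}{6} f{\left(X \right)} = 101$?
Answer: $- \frac{7}{501840} \approx -1.3949 \cdot 10^{-5}$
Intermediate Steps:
$f{\left(X \right)} = \frac{606}{7}$ ($f{\left(X \right)} = \frac{6}{7} \cdot 101 = \frac{606}{7}$)
$\frac{1}{-71778 + f{\left(g{\left(y,11 \right)} \right)}} = \frac{1}{-71778 + \frac{606}{7}} = \frac{1}{- \frac{501840}{7}} = - \frac{7}{501840}$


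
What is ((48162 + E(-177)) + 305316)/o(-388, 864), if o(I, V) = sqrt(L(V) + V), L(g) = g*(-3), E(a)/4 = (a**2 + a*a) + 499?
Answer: -303053*I*sqrt(3)/36 ≈ -14581.0*I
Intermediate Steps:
E(a) = 1996 + 8*a**2 (E(a) = 4*((a**2 + a*a) + 499) = 4*((a**2 + a**2) + 499) = 4*(2*a**2 + 499) = 4*(499 + 2*a**2) = 1996 + 8*a**2)
L(g) = -3*g
o(I, V) = sqrt(2)*sqrt(-V) (o(I, V) = sqrt(-3*V + V) = sqrt(-2*V) = sqrt(2)*sqrt(-V))
((48162 + E(-177)) + 305316)/o(-388, 864) = ((48162 + (1996 + 8*(-177)**2)) + 305316)/((sqrt(2)*sqrt(-1*864))) = ((48162 + (1996 + 8*31329)) + 305316)/((sqrt(2)*sqrt(-864))) = ((48162 + (1996 + 250632)) + 305316)/((sqrt(2)*(12*I*sqrt(6)))) = ((48162 + 252628) + 305316)/((24*I*sqrt(3))) = (300790 + 305316)*(-I*sqrt(3)/72) = 606106*(-I*sqrt(3)/72) = -303053*I*sqrt(3)/36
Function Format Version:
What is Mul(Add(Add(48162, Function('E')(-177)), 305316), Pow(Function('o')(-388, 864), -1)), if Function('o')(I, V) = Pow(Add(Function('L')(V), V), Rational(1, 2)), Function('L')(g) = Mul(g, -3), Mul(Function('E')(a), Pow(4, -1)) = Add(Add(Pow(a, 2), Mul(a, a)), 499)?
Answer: Mul(Rational(-303053, 36), I, Pow(3, Rational(1, 2))) ≈ Mul(-14581., I)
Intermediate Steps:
Function('E')(a) = Add(1996, Mul(8, Pow(a, 2))) (Function('E')(a) = Mul(4, Add(Add(Pow(a, 2), Mul(a, a)), 499)) = Mul(4, Add(Add(Pow(a, 2), Pow(a, 2)), 499)) = Mul(4, Add(Mul(2, Pow(a, 2)), 499)) = Mul(4, Add(499, Mul(2, Pow(a, 2)))) = Add(1996, Mul(8, Pow(a, 2))))
Function('L')(g) = Mul(-3, g)
Function('o')(I, V) = Mul(Pow(2, Rational(1, 2)), Pow(Mul(-1, V), Rational(1, 2))) (Function('o')(I, V) = Pow(Add(Mul(-3, V), V), Rational(1, 2)) = Pow(Mul(-2, V), Rational(1, 2)) = Mul(Pow(2, Rational(1, 2)), Pow(Mul(-1, V), Rational(1, 2))))
Mul(Add(Add(48162, Function('E')(-177)), 305316), Pow(Function('o')(-388, 864), -1)) = Mul(Add(Add(48162, Add(1996, Mul(8, Pow(-177, 2)))), 305316), Pow(Mul(Pow(2, Rational(1, 2)), Pow(Mul(-1, 864), Rational(1, 2))), -1)) = Mul(Add(Add(48162, Add(1996, Mul(8, 31329))), 305316), Pow(Mul(Pow(2, Rational(1, 2)), Pow(-864, Rational(1, 2))), -1)) = Mul(Add(Add(48162, Add(1996, 250632)), 305316), Pow(Mul(Pow(2, Rational(1, 2)), Mul(12, I, Pow(6, Rational(1, 2)))), -1)) = Mul(Add(Add(48162, 252628), 305316), Pow(Mul(24, I, Pow(3, Rational(1, 2))), -1)) = Mul(Add(300790, 305316), Mul(Rational(-1, 72), I, Pow(3, Rational(1, 2)))) = Mul(606106, Mul(Rational(-1, 72), I, Pow(3, Rational(1, 2)))) = Mul(Rational(-303053, 36), I, Pow(3, Rational(1, 2)))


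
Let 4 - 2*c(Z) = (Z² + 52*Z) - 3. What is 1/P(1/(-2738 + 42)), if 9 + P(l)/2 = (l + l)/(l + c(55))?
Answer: -7923545/142623806 ≈ -0.055556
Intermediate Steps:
c(Z) = 7/2 - 26*Z - Z²/2 (c(Z) = 2 - ((Z² + 52*Z) - 3)/2 = 2 - (-3 + Z² + 52*Z)/2 = 2 + (3/2 - 26*Z - Z²/2) = 7/2 - 26*Z - Z²/2)
P(l) = -18 + 4*l/(-2939 + l) (P(l) = -18 + 2*((l + l)/(l + (7/2 - 26*55 - ½*55²))) = -18 + 2*((2*l)/(l + (7/2 - 1430 - ½*3025))) = -18 + 2*((2*l)/(l + (7/2 - 1430 - 3025/2))) = -18 + 2*((2*l)/(l - 2939)) = -18 + 2*((2*l)/(-2939 + l)) = -18 + 2*(2*l/(-2939 + l)) = -18 + 4*l/(-2939 + l))
1/P(1/(-2738 + 42)) = 1/(2*(26451 - 7/(-2738 + 42))/(-2939 + 1/(-2738 + 42))) = 1/(2*(26451 - 7/(-2696))/(-2939 + 1/(-2696))) = 1/(2*(26451 - 7*(-1/2696))/(-2939 - 1/2696)) = 1/(2*(26451 + 7/2696)/(-7923545/2696)) = 1/(2*(-2696/7923545)*(71311903/2696)) = 1/(-142623806/7923545) = -7923545/142623806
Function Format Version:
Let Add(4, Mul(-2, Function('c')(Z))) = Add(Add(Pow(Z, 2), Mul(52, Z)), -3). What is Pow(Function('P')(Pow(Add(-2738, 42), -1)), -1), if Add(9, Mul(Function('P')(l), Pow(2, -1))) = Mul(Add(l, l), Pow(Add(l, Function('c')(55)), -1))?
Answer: Rational(-7923545, 142623806) ≈ -0.055556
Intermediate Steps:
Function('c')(Z) = Add(Rational(7, 2), Mul(-26, Z), Mul(Rational(-1, 2), Pow(Z, 2))) (Function('c')(Z) = Add(2, Mul(Rational(-1, 2), Add(Add(Pow(Z, 2), Mul(52, Z)), -3))) = Add(2, Mul(Rational(-1, 2), Add(-3, Pow(Z, 2), Mul(52, Z)))) = Add(2, Add(Rational(3, 2), Mul(-26, Z), Mul(Rational(-1, 2), Pow(Z, 2)))) = Add(Rational(7, 2), Mul(-26, Z), Mul(Rational(-1, 2), Pow(Z, 2))))
Function('P')(l) = Add(-18, Mul(4, l, Pow(Add(-2939, l), -1))) (Function('P')(l) = Add(-18, Mul(2, Mul(Add(l, l), Pow(Add(l, Add(Rational(7, 2), Mul(-26, 55), Mul(Rational(-1, 2), Pow(55, 2)))), -1)))) = Add(-18, Mul(2, Mul(Mul(2, l), Pow(Add(l, Add(Rational(7, 2), -1430, Mul(Rational(-1, 2), 3025))), -1)))) = Add(-18, Mul(2, Mul(Mul(2, l), Pow(Add(l, Add(Rational(7, 2), -1430, Rational(-3025, 2))), -1)))) = Add(-18, Mul(2, Mul(Mul(2, l), Pow(Add(l, -2939), -1)))) = Add(-18, Mul(2, Mul(Mul(2, l), Pow(Add(-2939, l), -1)))) = Add(-18, Mul(2, Mul(2, l, Pow(Add(-2939, l), -1)))) = Add(-18, Mul(4, l, Pow(Add(-2939, l), -1))))
Pow(Function('P')(Pow(Add(-2738, 42), -1)), -1) = Pow(Mul(2, Pow(Add(-2939, Pow(Add(-2738, 42), -1)), -1), Add(26451, Mul(-7, Pow(Add(-2738, 42), -1)))), -1) = Pow(Mul(2, Pow(Add(-2939, Pow(-2696, -1)), -1), Add(26451, Mul(-7, Pow(-2696, -1)))), -1) = Pow(Mul(2, Pow(Add(-2939, Rational(-1, 2696)), -1), Add(26451, Mul(-7, Rational(-1, 2696)))), -1) = Pow(Mul(2, Pow(Rational(-7923545, 2696), -1), Add(26451, Rational(7, 2696))), -1) = Pow(Mul(2, Rational(-2696, 7923545), Rational(71311903, 2696)), -1) = Pow(Rational(-142623806, 7923545), -1) = Rational(-7923545, 142623806)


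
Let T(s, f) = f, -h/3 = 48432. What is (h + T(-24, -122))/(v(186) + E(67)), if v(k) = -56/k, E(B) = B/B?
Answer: -1040298/5 ≈ -2.0806e+5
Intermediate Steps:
h = -145296 (h = -3*48432 = -145296)
E(B) = 1
(h + T(-24, -122))/(v(186) + E(67)) = (-145296 - 122)/(-56/186 + 1) = -145418/(-56*1/186 + 1) = -145418/(-28/93 + 1) = -145418/65/93 = -145418*93/65 = -1040298/5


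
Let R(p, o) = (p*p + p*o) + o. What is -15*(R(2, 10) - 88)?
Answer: 810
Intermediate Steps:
R(p, o) = o + p² + o*p (R(p, o) = (p² + o*p) + o = o + p² + o*p)
-15*(R(2, 10) - 88) = -15*((10 + 2² + 10*2) - 88) = -15*((10 + 4 + 20) - 88) = -15*(34 - 88) = -15*(-54) = 810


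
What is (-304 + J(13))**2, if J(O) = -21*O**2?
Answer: 14845609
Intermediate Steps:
(-304 + J(13))**2 = (-304 - 21*13**2)**2 = (-304 - 21*169)**2 = (-304 - 3549)**2 = (-3853)**2 = 14845609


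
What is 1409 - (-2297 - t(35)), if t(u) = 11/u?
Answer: 129721/35 ≈ 3706.3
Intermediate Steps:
1409 - (-2297 - t(35)) = 1409 - (-2297 - 11/35) = 1409 - 1*(-80406/35) = 1409 + 80406/35 = 129721/35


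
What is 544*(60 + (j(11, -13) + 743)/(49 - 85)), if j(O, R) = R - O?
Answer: 195976/9 ≈ 21775.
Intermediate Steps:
544*(60 + (j(11, -13) + 743)/(49 - 85)) = 544*(60 + ((-13 - 1*11) + 743)/(49 - 85)) = 544*(60 + ((-13 - 11) + 743)/(-36)) = 544*(60 + (-24 + 743)*(-1/36)) = 544*(60 + 719*(-1/36)) = 544*(60 - 719/36) = 544*(1441/36) = 195976/9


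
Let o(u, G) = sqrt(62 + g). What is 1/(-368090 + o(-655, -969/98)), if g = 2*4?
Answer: -36809/13549024803 - sqrt(70)/135490248030 ≈ -2.7168e-6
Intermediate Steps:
g = 8
o(u, G) = sqrt(70) (o(u, G) = sqrt(62 + 8) = sqrt(70))
1/(-368090 + o(-655, -969/98)) = 1/(-368090 + sqrt(70))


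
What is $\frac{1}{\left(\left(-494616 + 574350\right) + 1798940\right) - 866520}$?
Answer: $\frac{1}{1012154} \approx 9.8799 \cdot 10^{-7}$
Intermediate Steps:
$\frac{1}{\left(\left(-494616 + 574350\right) + 1798940\right) - 866520} = \frac{1}{\left(79734 + 1798940\right) - 866520} = \frac{1}{1878674 - 866520} = \frac{1}{1012154}$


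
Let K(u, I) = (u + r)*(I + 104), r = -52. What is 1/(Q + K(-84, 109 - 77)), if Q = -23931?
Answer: -1/42427 ≈ -2.3570e-5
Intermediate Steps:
K(u, I) = (-52 + u)*(104 + I) (K(u, I) = (u - 52)*(I + 104) = (-52 + u)*(104 + I))
1/(Q + K(-84, 109 - 77)) = 1/(-23931 + (-5408 - 52*(109 - 77) + 104*(-84) + (109 - 77)*(-84))) = 1/(-23931 + (-5408 - 52*32 - 8736 + 32*(-84))) = 1/(-23931 + (-5408 - 1664 - 8736 - 2688)) = 1/(-23931 - 18496) = 1/(-42427) = -1/42427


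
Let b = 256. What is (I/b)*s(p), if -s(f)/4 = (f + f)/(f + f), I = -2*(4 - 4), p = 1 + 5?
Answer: 0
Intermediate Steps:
p = 6
I = 0 (I = -2*0 = 0)
s(f) = -4 (s(f) = -4*(f + f)/(f + f) = -4*2*f/(2*f) = -4*2*f*1/(2*f) = -4*1 = -4)
(I/b)*s(p) = (0/256)*(-4) = (0*(1/256))*(-4) = 0*(-4) = 0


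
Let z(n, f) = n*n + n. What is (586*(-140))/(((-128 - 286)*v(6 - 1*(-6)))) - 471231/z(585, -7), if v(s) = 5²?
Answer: 51659759/7884630 ≈ 6.5520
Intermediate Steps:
v(s) = 25
z(n, f) = n + n² (z(n, f) = n² + n = n + n²)
(586*(-140))/(((-128 - 286)*v(6 - 1*(-6)))) - 471231/z(585, -7) = (586*(-140))/(((-128 - 286)*25)) - 471231*1/(585*(1 + 585)) = -82040/((-414*25)) - 471231/(585*586) = -82040/(-10350) - 471231/342810 = -82040*(-1/10350) - 471231*1/342810 = 8204/1035 - 52359/38090 = 51659759/7884630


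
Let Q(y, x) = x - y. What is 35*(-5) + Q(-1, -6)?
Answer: -180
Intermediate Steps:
35*(-5) + Q(-1, -6) = 35*(-5) + (-6 - 1*(-1)) = -175 + (-6 + 1) = -175 - 5 = -180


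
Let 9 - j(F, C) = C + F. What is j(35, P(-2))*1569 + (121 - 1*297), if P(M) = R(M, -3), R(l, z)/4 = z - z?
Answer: -40970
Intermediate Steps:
R(l, z) = 0 (R(l, z) = 4*(z - z) = 4*0 = 0)
P(M) = 0
j(F, C) = 9 - C - F (j(F, C) = 9 - (C + F) = 9 + (-C - F) = 9 - C - F)
j(35, P(-2))*1569 + (121 - 1*297) = (9 - 1*0 - 1*35)*1569 + (121 - 1*297) = (9 + 0 - 35)*1569 + (121 - 297) = -26*1569 - 176 = -40794 - 176 = -40970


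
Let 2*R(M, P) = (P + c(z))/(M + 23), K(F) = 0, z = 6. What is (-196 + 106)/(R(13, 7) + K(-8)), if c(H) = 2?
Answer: -720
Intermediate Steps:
R(M, P) = (2 + P)/(2*(23 + M)) (R(M, P) = ((P + 2)/(M + 23))/2 = ((2 + P)/(23 + M))/2 = (2 + P)/(2*(23 + M)))
(-196 + 106)/(R(13, 7) + K(-8)) = (-196 + 106)/((2 + 7)/(2*(23 + 13)) + 0) = -90/((1/2)*9/36 + 0) = -90/((1/2)*(1/36)*9 + 0) = -90/(1/8 + 0) = -90/1/8 = -90*8 = -720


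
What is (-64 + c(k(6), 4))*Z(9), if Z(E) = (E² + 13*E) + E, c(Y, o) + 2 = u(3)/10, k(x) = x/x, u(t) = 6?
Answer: -67689/5 ≈ -13538.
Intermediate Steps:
k(x) = 1
c(Y, o) = -7/5 (c(Y, o) = -2 + 6/10 = -2 + 6*(⅒) = -2 + ⅗ = -7/5)
Z(E) = E² + 14*E
(-64 + c(k(6), 4))*Z(9) = (-64 - 7/5)*(9*(14 + 9)) = -2943*23/5 = -327/5*207 = -67689/5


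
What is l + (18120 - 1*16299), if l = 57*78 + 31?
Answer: 6298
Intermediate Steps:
l = 4477 (l = 4446 + 31 = 4477)
l + (18120 - 1*16299) = 4477 + (18120 - 1*16299) = 4477 + (18120 - 16299) = 4477 + 1821 = 6298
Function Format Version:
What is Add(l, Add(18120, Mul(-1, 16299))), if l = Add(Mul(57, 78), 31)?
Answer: 6298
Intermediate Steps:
l = 4477 (l = Add(4446, 31) = 4477)
Add(l, Add(18120, Mul(-1, 16299))) = Add(4477, Add(18120, Mul(-1, 16299))) = Add(4477, Add(18120, -16299)) = Add(4477, 1821) = 6298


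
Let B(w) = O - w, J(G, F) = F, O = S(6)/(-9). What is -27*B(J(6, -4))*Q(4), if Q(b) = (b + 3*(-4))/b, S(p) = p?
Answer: 180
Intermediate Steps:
O = -⅔ (O = 6/(-9) = 6*(-⅑) = -⅔ ≈ -0.66667)
B(w) = -⅔ - w
Q(b) = (-12 + b)/b (Q(b) = (b - 12)/b = (-12 + b)/b)
-27*B(J(6, -4))*Q(4) = -27*(-⅔ - 1*(-4))*(-12 + 4)/4 = -27*(-⅔ + 4)*(¼)*(-8) = -90*(-2) = -27*(-20/3) = 180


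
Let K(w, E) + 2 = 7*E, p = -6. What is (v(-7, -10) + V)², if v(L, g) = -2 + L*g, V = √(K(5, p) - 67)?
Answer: (68 + I*√111)² ≈ 4513.0 + 1432.8*I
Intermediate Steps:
K(w, E) = -2 + 7*E
V = I*√111 (V = √((-2 + 7*(-6)) - 67) = √((-2 - 42) - 67) = √(-44 - 67) = √(-111) = I*√111 ≈ 10.536*I)
(v(-7, -10) + V)² = ((-2 - 7*(-10)) + I*√111)² = ((-2 + 70) + I*√111)² = (68 + I*√111)²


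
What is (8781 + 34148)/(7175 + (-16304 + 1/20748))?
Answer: -890690892/189408491 ≈ -4.7025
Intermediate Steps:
(8781 + 34148)/(7175 + (-16304 + 1/20748)) = 42929/(7175 + (-16304 + 1/20748)) = 42929/(7175 - 338275391/20748) = 42929/(-189408491/20748) = 42929*(-20748/189408491) = -890690892/189408491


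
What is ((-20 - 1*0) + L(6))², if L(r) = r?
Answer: 196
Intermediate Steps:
((-20 - 1*0) + L(6))² = ((-20 - 1*0) + 6)² = ((-20 + 0) + 6)² = (-20 + 6)² = (-14)² = 196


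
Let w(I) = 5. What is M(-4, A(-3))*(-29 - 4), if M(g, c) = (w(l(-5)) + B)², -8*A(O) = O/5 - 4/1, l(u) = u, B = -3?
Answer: -132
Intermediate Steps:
A(O) = ½ - O/40 (A(O) = -(O/5 - 4/1)/8 = -(O*(⅕) - 4*1)/8 = -(O/5 - 4)/8 = -(-4 + O/5)/8 = ½ - O/40)
M(g, c) = 4 (M(g, c) = (5 - 3)² = 2² = 4)
M(-4, A(-3))*(-29 - 4) = 4*(-29 - 4) = 4*(-33) = -132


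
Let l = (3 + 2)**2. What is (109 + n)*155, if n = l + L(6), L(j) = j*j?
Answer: 26350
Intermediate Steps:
L(j) = j**2
l = 25 (l = 5**2 = 25)
n = 61 (n = 25 + 6**2 = 25 + 36 = 61)
(109 + n)*155 = (109 + 61)*155 = 170*155 = 26350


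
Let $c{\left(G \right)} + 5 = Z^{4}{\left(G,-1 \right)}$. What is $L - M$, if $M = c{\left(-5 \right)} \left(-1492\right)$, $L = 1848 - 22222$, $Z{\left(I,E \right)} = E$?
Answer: $-26342$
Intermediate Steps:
$c{\left(G \right)} = -4$ ($c{\left(G \right)} = -5 + \left(-1\right)^{4} = -5 + 1 = -4$)
$L = -20374$ ($L = 1848 - 22222 = -20374$)
$M = 5968$ ($M = \left(-4\right) \left(-1492\right) = 5968$)
$L - M = -20374 - 5968 = -26342$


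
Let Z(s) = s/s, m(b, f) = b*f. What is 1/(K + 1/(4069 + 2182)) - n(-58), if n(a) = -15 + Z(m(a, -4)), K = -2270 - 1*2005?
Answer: 374116085/26723024 ≈ 14.000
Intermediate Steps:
Z(s) = 1
K = -4275 (K = -2270 - 2005 = -4275)
n(a) = -14 (n(a) = -15 + 1 = -14)
1/(K + 1/(4069 + 2182)) - n(-58) = 1/(-4275 + 1/(4069 + 2182)) - 1*(-14) = 1/(-4275 + 1/6251) + 14 = 1/(-26723024/6251) + 14 = -6251/26723024 + 14 = 374116085/26723024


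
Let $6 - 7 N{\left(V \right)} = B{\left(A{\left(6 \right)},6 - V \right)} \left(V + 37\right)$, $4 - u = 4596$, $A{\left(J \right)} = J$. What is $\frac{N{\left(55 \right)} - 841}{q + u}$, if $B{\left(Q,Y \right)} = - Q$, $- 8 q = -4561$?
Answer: $\frac{42632}{225225} \approx 0.18929$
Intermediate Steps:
$q = \frac{4561}{8}$ ($q = \left(- \frac{1}{8}\right) \left(-4561\right) = \frac{4561}{8} \approx 570.13$)
$u = -4592$ ($u = 4 - 4596 = -4592$)
$N{\left(V \right)} = \frac{228}{7} + \frac{6 V}{7}$ ($N{\left(V \right)} = \frac{6}{7} - \frac{\left(-1\right) 6 \left(V + 37\right)}{7} = \frac{6}{7} - \frac{\left(-6\right) \left(37 + V\right)}{7} = \frac{6}{7} - \frac{-222 - 6 V}{7} = \frac{6}{7} + \left(\frac{222}{7} + \frac{6 V}{7}\right) = \frac{228}{7} + \frac{6 V}{7}$)
$\frac{N{\left(55 \right)} - 841}{q + u} = \frac{\left(\frac{228}{7} + \frac{6}{7} \cdot 55\right) - 841}{\frac{4561}{8} - 4592} = \frac{\left(\frac{228}{7} + \frac{330}{7}\right) - 841}{- \frac{32175}{8}} = \left(\frac{558}{7} - 841\right) \left(- \frac{8}{32175}\right) = \left(- \frac{5329}{7}\right) \left(- \frac{8}{32175}\right) = \frac{42632}{225225}$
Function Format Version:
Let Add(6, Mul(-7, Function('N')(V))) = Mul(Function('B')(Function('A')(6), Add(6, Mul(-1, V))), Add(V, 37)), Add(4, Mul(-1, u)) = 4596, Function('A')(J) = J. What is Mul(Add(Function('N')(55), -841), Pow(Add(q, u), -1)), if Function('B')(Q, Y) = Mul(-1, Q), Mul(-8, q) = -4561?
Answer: Rational(42632, 225225) ≈ 0.18929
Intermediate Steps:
q = Rational(4561, 8) (q = Mul(Rational(-1, 8), -4561) = Rational(4561, 8) ≈ 570.13)
u = -4592 (u = Add(4, Mul(-1, 4596)) = Add(4, -4596) = -4592)
Function('N')(V) = Add(Rational(228, 7), Mul(Rational(6, 7), V)) (Function('N')(V) = Add(Rational(6, 7), Mul(Rational(-1, 7), Mul(Mul(-1, 6), Add(V, 37)))) = Add(Rational(6, 7), Mul(Rational(-1, 7), Mul(-6, Add(37, V)))) = Add(Rational(6, 7), Mul(Rational(-1, 7), Add(-222, Mul(-6, V)))) = Add(Rational(6, 7), Add(Rational(222, 7), Mul(Rational(6, 7), V))) = Add(Rational(228, 7), Mul(Rational(6, 7), V)))
Mul(Add(Function('N')(55), -841), Pow(Add(q, u), -1)) = Mul(Add(Add(Rational(228, 7), Mul(Rational(6, 7), 55)), -841), Pow(Add(Rational(4561, 8), -4592), -1)) = Mul(Add(Add(Rational(228, 7), Rational(330, 7)), -841), Pow(Rational(-32175, 8), -1)) = Mul(Add(Rational(558, 7), -841), Rational(-8, 32175)) = Mul(Rational(-5329, 7), Rational(-8, 32175)) = Rational(42632, 225225)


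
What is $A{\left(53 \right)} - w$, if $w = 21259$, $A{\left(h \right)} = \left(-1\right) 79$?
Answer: $-21338$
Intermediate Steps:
$A{\left(h \right)} = -79$
$A{\left(53 \right)} - w = -79 - 21259 = -21338$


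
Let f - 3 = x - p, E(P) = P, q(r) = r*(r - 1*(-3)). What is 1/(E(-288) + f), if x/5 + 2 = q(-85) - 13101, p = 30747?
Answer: -1/61697 ≈ -1.6208e-5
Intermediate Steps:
q(r) = r*(3 + r) (q(r) = r*(r + 3) = r*(3 + r))
x = -30665 (x = -10 + 5*(-85*(3 - 85) - 13101) = -10 + 5*(-85*(-82) - 13101) = -10 + 5*(6970 - 13101) = -10 + 5*(-6131) = -10 - 30655 = -30665)
f = -61409 (f = 3 + (-30665 - 1*30747) = 3 + (-30665 - 30747) = 3 - 61412 = -61409)
1/(E(-288) + f) = 1/(-288 - 61409) = 1/(-61697) = -1/61697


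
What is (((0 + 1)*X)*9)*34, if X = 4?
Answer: 1224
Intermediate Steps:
(((0 + 1)*X)*9)*34 = (((0 + 1)*4)*9)*34 = ((1*4)*9)*34 = (4*9)*34 = 36*34 = 1224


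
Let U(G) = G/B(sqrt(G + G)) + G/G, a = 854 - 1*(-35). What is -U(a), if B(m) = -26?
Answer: 863/26 ≈ 33.192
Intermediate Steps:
a = 889 (a = 854 + 35 = 889)
U(G) = 1 - G/26 (U(G) = G/(-26) + G/G = G*(-1/26) + 1 = -G/26 + 1 = 1 - G/26)
-U(a) = -(1 - 1/26*889) = -(1 - 889/26) = -1*(-863/26) = 863/26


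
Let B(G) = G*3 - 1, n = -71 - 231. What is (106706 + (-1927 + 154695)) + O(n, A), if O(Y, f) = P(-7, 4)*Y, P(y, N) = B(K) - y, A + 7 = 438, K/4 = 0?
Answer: 257662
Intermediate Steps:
K = 0 (K = 4*0 = 0)
n = -302
A = 431 (A = -7 + 438 = 431)
B(G) = -1 + 3*G (B(G) = 3*G - 1 = -1 + 3*G)
P(y, N) = -1 - y (P(y, N) = (-1 + 3*0) - y = (-1 + 0) - y = -1 - y)
O(Y, f) = 6*Y (O(Y, f) = (-1 - 1*(-7))*Y = (-1 + 7)*Y = 6*Y)
(106706 + (-1927 + 154695)) + O(n, A) = (106706 + (-1927 + 154695)) + 6*(-302) = (106706 + 152768) - 1812 = 259474 - 1812 = 257662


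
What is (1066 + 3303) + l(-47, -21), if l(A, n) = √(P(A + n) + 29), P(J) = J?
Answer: 4369 + I*√39 ≈ 4369.0 + 6.245*I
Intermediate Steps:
l(A, n) = √(29 + A + n) (l(A, n) = √((A + n) + 29) = √(29 + A + n))
(1066 + 3303) + l(-47, -21) = (1066 + 3303) + √(29 - 47 - 21) = 4369 + √(-39) = 4369 + I*√39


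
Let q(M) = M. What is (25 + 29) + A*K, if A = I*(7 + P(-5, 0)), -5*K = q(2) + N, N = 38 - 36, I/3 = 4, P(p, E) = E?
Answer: -66/5 ≈ -13.200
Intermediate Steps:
I = 12 (I = 3*4 = 12)
N = 2
K = -4/5 (K = -(2 + 2)/5 = -1/5*4 = -4/5 ≈ -0.80000)
A = 84 (A = 12*(7 + 0) = 12*7 = 84)
(25 + 29) + A*K = (25 + 29) + 84*(-4/5) = 54 - 336/5 = -66/5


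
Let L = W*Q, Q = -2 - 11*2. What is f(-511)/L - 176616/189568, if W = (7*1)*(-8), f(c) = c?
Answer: -373037/284352 ≈ -1.3119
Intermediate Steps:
Q = -24 (Q = -2 - 22 = -24)
W = -56 (W = 7*(-8) = -56)
L = 1344 (L = -56*(-24) = 1344)
f(-511)/L - 176616/189568 = -511/1344 - 176616/189568 = -511*1/1344 - 176616*1/189568 = -73/192 - 22077/23696 = -373037/284352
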